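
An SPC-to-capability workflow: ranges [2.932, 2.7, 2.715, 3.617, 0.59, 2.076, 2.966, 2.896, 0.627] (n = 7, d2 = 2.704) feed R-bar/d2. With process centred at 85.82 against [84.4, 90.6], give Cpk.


R_bar = (2.932 + 2.7 + 2.715 + 3.617 + 0.59 + 2.076 + 2.966 + 2.896 + 0.627) / 9 = 2.3465556
sigma = R_bar / d2 = 2.3465556 / 2.704 = 0.86780902
Cp = (USL - LSL)/(6*sigma) = (90.6 - 84.4)/(6*0.86780902) = 1.1907
Cpu = (90.6 - 85.82)/(3*0.86780902) = 1.8360
Cpl = (85.82 - 84.4)/(3*0.86780902) = 0.5454
Cpk = min(Cpu, Cpl) = 0.5454

0.5454


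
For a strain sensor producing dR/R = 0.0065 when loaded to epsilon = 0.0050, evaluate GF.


GF = (dR/R) / epsilon
= 0.0065 / 0.0050
= 1.3000

1.3000


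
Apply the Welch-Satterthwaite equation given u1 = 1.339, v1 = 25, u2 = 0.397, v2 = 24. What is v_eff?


uc = sqrt(u1^2 + u2^2) = sqrt(1.339^2 + 0.397^2) = 1.3966138
v_eff = uc^4 / (u1^4/v1 + u2^4/v2)
= 1.3966138^4 / (1.339^4/25 + 0.397^4/24)
= 3.8045677 / 0.12961765
v_eff = 29.3522

29.3522


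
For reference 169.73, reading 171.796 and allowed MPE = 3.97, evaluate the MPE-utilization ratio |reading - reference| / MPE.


e = indication - reference = 171.796 - 169.73 = 2.0660
|e| = 2.0660
ratio = |e| / MPE = 2.0660 / 3.97
ratio = 0.5204

0.5204


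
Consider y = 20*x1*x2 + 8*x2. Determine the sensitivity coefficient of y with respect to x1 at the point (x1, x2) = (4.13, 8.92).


y = 20*x1*x2 + 8*x2
dy/dx1 = 20*x2
Evaluate at x2 = 8.92: c1 = 20 * 8.92
c1 = 178.4000

178.4000


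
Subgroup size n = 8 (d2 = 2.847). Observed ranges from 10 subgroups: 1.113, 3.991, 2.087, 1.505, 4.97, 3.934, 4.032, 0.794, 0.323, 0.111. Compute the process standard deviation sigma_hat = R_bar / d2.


R_bar = (1.113 + 3.991 + 2.087 + 1.505 + 4.97 + 3.934 + 4.032 + 0.794 + 0.323 + 0.111) / 10
R_bar = 22.86 / 10 = 2.286
sigma_hat = R_bar / d2 = 2.286 / 2.847 = 0.8030

0.8030


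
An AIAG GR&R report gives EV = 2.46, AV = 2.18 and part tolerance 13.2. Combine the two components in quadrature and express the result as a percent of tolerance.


GRR = sqrt(EV^2 + AV^2) = sqrt(2.46^2 + 2.18^2) = 3.2869439
%GRR = GRR / tol * 100 = 3.2869439 / 13.2 * 100
%GRR = 24.9011

24.9011


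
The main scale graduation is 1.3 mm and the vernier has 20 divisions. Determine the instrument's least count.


LC = MSD / n_div
= 1.3 / 20
= 0.0650

0.0650


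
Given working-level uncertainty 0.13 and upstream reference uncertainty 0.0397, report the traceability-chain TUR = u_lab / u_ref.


TUR = u_lab / u_ref
= 0.13 / 0.0397
= 3.2746

3.2746


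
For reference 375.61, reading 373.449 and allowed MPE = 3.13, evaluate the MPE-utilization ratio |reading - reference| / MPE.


e = indication - reference = 373.449 - 375.61 = -2.1610
|e| = 2.1610
ratio = |e| / MPE = 2.1610 / 3.13
ratio = 0.6904

0.6904


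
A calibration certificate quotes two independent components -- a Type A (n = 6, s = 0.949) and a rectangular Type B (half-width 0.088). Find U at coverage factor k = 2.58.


u_A = s / sqrt(n) = 0.949 / sqrt(6) = 0.38742763
u_B = half_width / sqrt(3) = 0.088 / sqrt(3) = 0.050806824
uc = sqrt(u_A^2 + u_B^2) = sqrt(0.38742763^2 + 0.050806824^2) = 0.3907448
U = k * uc = 2.58 * 0.3907448
U = 1.0081

1.0081


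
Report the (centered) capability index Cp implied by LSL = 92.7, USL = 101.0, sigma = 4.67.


Cp = (USL - LSL) / (6 * sigma)
= (101.0 - 92.7) / (6 * 4.67)
= 8.3000 / 28.0200
= 0.2962

0.2962


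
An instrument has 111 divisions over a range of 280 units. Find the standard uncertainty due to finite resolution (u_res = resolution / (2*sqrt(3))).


resolution = range / divisions
resolution = 280 / 111 = 2.5225225
u_res = resolution / (2*sqrt(3))
u_res = 2.5225225 / 3.4641016
u_res = 0.7282

0.7282


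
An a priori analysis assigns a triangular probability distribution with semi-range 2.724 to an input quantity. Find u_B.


u_B = half_width / sqrt(6)
u_B = 2.724 / 2.4494897
u_B = 1.1121

1.1121


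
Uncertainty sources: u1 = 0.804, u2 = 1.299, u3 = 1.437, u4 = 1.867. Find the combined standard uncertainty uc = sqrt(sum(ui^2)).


uc = sqrt(0.804^2 + 1.299^2 + 1.437^2 + 1.867^2)
uc = sqrt(7.884475)
uc = 2.8079

2.8079


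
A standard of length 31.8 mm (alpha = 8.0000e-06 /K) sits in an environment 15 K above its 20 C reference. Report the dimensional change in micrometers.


dL = L * alpha * dT
= 31.8 * 8.0000e-06 * 15
= 0.0038160 mm
dL_um = 0.0038160 * 1000 = 3.8160 um

3.8160


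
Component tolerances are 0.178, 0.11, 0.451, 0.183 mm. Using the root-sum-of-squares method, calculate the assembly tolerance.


RSS = sqrt(0.178^2 + 0.11^2 + 0.451^2 + 0.183^2)
= sqrt(0.280674)
= 0.5298

0.5298


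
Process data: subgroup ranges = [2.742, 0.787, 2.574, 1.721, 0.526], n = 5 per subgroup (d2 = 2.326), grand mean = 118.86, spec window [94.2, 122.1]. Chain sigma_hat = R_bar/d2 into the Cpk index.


R_bar = (2.742 + 0.787 + 2.574 + 1.721 + 0.526) / 5 = 1.67
sigma = R_bar / d2 = 1.67 / 2.326 = 0.71797077
Cp = (USL - LSL)/(6*sigma) = (122.1 - 94.2)/(6*0.71797077) = 6.4766
Cpu = (122.1 - 118.86)/(3*0.71797077) = 1.5042
Cpl = (118.86 - 94.2)/(3*0.71797077) = 11.4489
Cpk = min(Cpu, Cpl) = 1.5042

1.5042


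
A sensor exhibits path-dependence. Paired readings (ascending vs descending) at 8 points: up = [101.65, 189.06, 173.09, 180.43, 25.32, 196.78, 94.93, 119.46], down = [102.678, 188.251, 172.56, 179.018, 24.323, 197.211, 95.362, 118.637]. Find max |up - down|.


|101.65 - 102.678| = 1.0280
|189.06 - 188.251| = 0.8090
|173.09 - 172.56| = 0.5300
|180.43 - 179.018| = 1.4120
|25.32 - 24.323| = 0.9970
|196.78 - 197.211| = 0.4310
|94.93 - 95.362| = 0.4320
|119.46 - 118.637| = 0.8230
hysteresis = max(diffs) = 1.4120

1.4120


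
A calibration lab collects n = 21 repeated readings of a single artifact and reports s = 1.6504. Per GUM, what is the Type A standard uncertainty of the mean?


u_A = s / sqrt(n)
u_A = 1.6504 / sqrt(21)
u_A = 1.6504 / 4.5825757
u_A = 0.3601

0.3601


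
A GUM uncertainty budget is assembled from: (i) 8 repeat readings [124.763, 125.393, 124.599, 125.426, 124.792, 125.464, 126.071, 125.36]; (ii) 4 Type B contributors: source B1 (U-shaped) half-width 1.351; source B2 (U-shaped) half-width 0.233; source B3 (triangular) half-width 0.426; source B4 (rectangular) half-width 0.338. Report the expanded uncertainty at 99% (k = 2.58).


mean = (124.763 + 125.393 + 124.599 + 125.426 + 124.792 + 125.464 + 126.071 + 125.36) / 8 = 125.2335
s = sqrt(sum((x - mean)^2)/(n-1)) = 0.48578626
u_A = s / sqrt(n) = 0.48578626 / sqrt(8) = 0.17175138
u_B1 = 1.351 / sqrt(2) = 0.95530126
u_B2 = 0.233 / sqrt(2) = 0.16475588
u_B3 = 0.426 / sqrt(6) = 0.17391377
u_B4 = 0.338 / sqrt(3) = 0.19514439
uc = sqrt(0.17175138^2 + 0.95530126^2 + 0.16475588^2 + 0.17391377^2 + 0.19514439^2) = 1.0186122
U = k * uc = 2.58 * 1.0186122
U = 2.6280

2.6280


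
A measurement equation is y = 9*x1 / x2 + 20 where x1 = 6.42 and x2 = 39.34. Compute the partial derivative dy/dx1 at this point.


y = 9*x1 / x2 + 20
dy/dx1 = 9/x2
Evaluate at x2 = 39.34: c1 = 9 / 39.34
c1 = 0.2288

0.2288


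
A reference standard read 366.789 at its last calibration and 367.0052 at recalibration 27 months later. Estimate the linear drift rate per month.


rate = (v2 - v1) / months
= (367.0052 - 366.789) / 27
= 0.2162 / 27
= 0.0080

0.0080


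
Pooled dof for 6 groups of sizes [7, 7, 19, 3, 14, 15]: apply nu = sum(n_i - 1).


nu = sum_i (n_i - 1)
nu = ((7 - 1) + (7 - 1) + (19 - 1) + (3 - 1) + (14 - 1) + (15 - 1))
nu = 6 + 6 + 18 + 2 + 13 + 14
nu = 59

59


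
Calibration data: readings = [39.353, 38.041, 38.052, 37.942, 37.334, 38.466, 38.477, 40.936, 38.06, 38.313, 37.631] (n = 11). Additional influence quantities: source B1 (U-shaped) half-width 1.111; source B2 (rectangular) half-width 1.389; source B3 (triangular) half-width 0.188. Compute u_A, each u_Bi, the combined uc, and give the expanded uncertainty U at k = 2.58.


mean = (39.353 + 38.041 + 38.052 + 37.942 + 37.334 + 38.466 + 38.477 + 40.936 + 38.06 + 38.313 + 37.631) / 11 = 38.41863636
s = sqrt(sum((x - mean)^2)/(n-1)) = 0.98268024
u_A = s / sqrt(n) = 0.98268024 / sqrt(11) = 0.29628924
u_B1 = 1.111 / sqrt(2) = 0.78559563
u_B2 = 1.389 / sqrt(3) = 0.80193952
u_B3 = 0.188 / sqrt(6) = 0.076750679
uc = sqrt(0.29628924^2 + 0.78559563^2 + 0.80193952^2 + 0.076750679^2) = 1.1635916
U = k * uc = 2.58 * 1.1635916
U = 3.0021

3.0021


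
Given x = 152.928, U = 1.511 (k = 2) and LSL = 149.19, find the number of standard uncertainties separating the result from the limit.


u = U / k = 1.511 / 2 = 0.7555
margin = |LSL - x| = |149.19 - 152.928| = 3.738
z = margin / u = 3.738 / 0.7555
z = 4.9477

4.9477


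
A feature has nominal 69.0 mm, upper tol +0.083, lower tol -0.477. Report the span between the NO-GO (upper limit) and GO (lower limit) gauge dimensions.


GO = nominal - lower_tol (smallest hole = maximum material condition)
GO = 69.0 - 0.477 = 68.523
NO-GO = nominal + upper_tol (largest hole = least material condition)
NO-GO = 69.0 + 0.083 = 69.083
spread = NO-GO - GO = 69.083 - 68.523 = 0.5600

0.5600


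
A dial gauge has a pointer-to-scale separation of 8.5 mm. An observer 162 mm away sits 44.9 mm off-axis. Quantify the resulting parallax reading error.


error = h * offset / d
= 8.5 * 44.9 / 162
= 2.3559

2.3559


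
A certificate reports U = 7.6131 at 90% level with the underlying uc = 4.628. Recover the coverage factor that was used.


k = U / uc
k = 7.6131 / 4.628
k = 1.645

1.645


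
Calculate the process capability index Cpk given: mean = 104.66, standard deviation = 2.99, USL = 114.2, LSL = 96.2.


Cpu = (USL - mean) / (3*sigma) = (114.2 - 104.66) / (3*2.99) = 1.0635
Cpl = (mean - LSL) / (3*sigma) = (104.66 - 96.2) / (3*2.99) = 0.9431
Cpk = min(Cpu, Cpl) = 0.9431

0.9431


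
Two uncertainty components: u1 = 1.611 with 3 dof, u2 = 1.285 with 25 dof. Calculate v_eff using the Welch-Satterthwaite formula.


uc = sqrt(u1^2 + u2^2) = sqrt(1.611^2 + 1.285^2) = 2.0607149
v_eff = uc^4 / (u1^4/v1 + u2^4/v2)
= 2.0607149^4 / (1.611^4/3 + 1.285^4/25)
= 18.033152 / 2.3542921
v_eff = 7.6597

7.6597


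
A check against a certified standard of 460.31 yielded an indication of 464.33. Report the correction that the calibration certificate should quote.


Correction = standard - reading
= 460.31 - 464.33
= -4.0200

-4.0200


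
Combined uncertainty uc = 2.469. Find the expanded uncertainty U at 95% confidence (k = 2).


U = k * uc
U = 2 * 2.469
U = 4.9380

4.9380


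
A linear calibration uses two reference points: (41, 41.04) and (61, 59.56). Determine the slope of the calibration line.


slope = (y2 - y1) / (x2 - x1)
= (59.56 - 41.04) / (61 - 41)
= 18.5200 / 20
= 0.9260

0.9260


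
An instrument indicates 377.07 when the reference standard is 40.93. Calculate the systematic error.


Systematic error = measured - true
= 377.07 - 40.93
= 336.1400

336.1400


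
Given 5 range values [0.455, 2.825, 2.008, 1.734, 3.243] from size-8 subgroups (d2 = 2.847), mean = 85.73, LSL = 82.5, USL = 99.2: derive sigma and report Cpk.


R_bar = (0.455 + 2.825 + 2.008 + 1.734 + 3.243) / 5 = 2.053
sigma = R_bar / d2 = 2.053 / 2.847 = 0.72110994
Cp = (USL - LSL)/(6*sigma) = (99.2 - 82.5)/(6*0.72110994) = 3.8598
Cpu = (99.2 - 85.73)/(3*0.72110994) = 6.2265
Cpl = (85.73 - 82.5)/(3*0.72110994) = 1.4931
Cpk = min(Cpu, Cpl) = 1.4931

1.4931


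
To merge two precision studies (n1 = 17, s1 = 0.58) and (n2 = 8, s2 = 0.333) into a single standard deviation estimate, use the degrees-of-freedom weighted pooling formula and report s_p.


s_p = sqrt(((n1-1)*s1^2 + (n2-1)*s2^2) / (n1+n2-2))
numerator = (17-1)*0.58^2 + (8-1)*0.333^2 = 5.3824 + 0.776223 = 6.158623
denominator = 17 + 8 - 2 = 23
s_p^2 = 6.158623 / 23 = 0.26776622
s_p = sqrt(0.26776622) = 0.5175

0.5175


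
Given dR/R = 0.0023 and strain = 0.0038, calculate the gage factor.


GF = (dR/R) / epsilon
= 0.0023 / 0.0038
= 0.6053

0.6053


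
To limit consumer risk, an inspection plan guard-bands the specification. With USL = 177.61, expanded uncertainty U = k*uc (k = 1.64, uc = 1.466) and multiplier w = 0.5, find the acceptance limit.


U = k * uc = 1.64 * 1.466 = 2.40424
guard band g = w * U = 0.5 * 2.40424 = 1.20212
AL = USL - g = 177.61 - 1.20212
AL = 176.4079

176.4079


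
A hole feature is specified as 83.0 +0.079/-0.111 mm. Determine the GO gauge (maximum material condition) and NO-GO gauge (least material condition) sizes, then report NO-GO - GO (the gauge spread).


GO = nominal - lower_tol (smallest hole = maximum material condition)
GO = 83.0 - 0.111 = 82.889
NO-GO = nominal + upper_tol (largest hole = least material condition)
NO-GO = 83.0 + 0.079 = 83.079
spread = NO-GO - GO = 83.079 - 82.889 = 0.1900

0.1900


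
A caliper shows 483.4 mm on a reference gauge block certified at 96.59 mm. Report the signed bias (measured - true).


Systematic error = measured - true
= 483.4 - 96.59
= 386.8100

386.8100


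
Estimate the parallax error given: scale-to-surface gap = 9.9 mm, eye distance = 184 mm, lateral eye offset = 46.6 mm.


error = h * offset / d
= 9.9 * 46.6 / 184
= 2.5073

2.5073


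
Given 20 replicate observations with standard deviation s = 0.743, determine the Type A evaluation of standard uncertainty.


u_A = s / sqrt(n)
u_A = 0.743 / sqrt(20)
u_A = 0.743 / 4.472136
u_A = 0.1661

0.1661


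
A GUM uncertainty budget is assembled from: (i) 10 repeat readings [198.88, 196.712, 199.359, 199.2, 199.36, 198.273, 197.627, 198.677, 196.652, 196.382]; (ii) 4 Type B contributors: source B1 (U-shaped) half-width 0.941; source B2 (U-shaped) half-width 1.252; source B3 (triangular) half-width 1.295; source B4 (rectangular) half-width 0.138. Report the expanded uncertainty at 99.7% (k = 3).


mean = (198.88 + 196.712 + 199.359 + 199.2 + 199.36 + 198.273 + 197.627 + 198.677 + 196.652 + 196.382) / 10 = 198.1122
s = sqrt(sum((x - mean)^2)/(n-1)) = 1.1809107
u_A = s / sqrt(n) = 1.1809107 / sqrt(10) = 0.37343675
u_B1 = 0.941 / sqrt(2) = 0.66538748
u_B2 = 1.252 / sqrt(2) = 0.88529769
u_B3 = 1.295 / sqrt(6) = 0.52868154
u_B4 = 0.138 / sqrt(3) = 0.079674337
uc = sqrt(0.37343675^2 + 0.66538748^2 + 0.88529769^2 + 0.52868154^2 + 0.079674337^2) = 1.2852236
U = k * uc = 3 * 1.2852236
U = 3.8557

3.8557


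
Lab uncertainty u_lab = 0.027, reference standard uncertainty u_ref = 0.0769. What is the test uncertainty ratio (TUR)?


TUR = u_lab / u_ref
= 0.027 / 0.0769
= 0.3511

0.3511


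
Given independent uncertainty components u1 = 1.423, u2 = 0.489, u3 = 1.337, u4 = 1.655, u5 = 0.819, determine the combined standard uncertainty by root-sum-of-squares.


uc = sqrt(1.423^2 + 0.489^2 + 1.337^2 + 1.655^2 + 0.819^2)
uc = sqrt(7.461405)
uc = 2.7316

2.7316


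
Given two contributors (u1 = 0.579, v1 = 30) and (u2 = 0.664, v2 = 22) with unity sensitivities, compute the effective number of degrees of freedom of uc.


uc = sqrt(u1^2 + u2^2) = sqrt(0.579^2 + 0.664^2) = 0.88098638
v_eff = uc^4 / (u1^4/v1 + u2^4/v2)
= 0.88098638^4 / (0.579^4/30 + 0.664^4/22)
= 0.60238865 / 0.012582094
v_eff = 47.8767

47.8767


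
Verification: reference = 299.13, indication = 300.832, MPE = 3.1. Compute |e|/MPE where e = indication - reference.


e = indication - reference = 300.832 - 299.13 = 1.7020
|e| = 1.7020
ratio = |e| / MPE = 1.7020 / 3.1
ratio = 0.5490

0.5490


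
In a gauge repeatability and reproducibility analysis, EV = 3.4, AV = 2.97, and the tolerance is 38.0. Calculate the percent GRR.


GRR = sqrt(EV^2 + AV^2) = sqrt(3.4^2 + 2.97^2) = 4.514521
%GRR = GRR / tol * 100 = 4.514521 / 38.0 * 100
%GRR = 11.8803

11.8803


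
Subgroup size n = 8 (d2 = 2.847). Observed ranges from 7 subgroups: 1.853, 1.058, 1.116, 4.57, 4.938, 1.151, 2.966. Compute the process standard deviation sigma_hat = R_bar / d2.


R_bar = (1.853 + 1.058 + 1.116 + 4.57 + 4.938 + 1.151 + 2.966) / 7
R_bar = 17.652 / 7 = 2.5217143
sigma_hat = R_bar / d2 = 2.5217143 / 2.847 = 0.8857

0.8857


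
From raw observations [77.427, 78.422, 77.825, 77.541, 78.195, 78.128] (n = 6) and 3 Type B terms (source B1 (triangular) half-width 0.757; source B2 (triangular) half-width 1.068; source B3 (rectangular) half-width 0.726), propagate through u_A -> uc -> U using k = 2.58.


mean = (77.427 + 78.422 + 77.825 + 77.541 + 78.195 + 78.128) / 6 = 77.923
s = sqrt(sum((x - mean)^2)/(n-1)) = 0.39154923
u_A = s / sqrt(n) = 0.39154923 / sqrt(6) = 0.1598493
u_B1 = 0.757 / sqrt(6) = 0.30904396
u_B2 = 1.068 / sqrt(6) = 0.43600917
u_B3 = 0.726 / sqrt(3) = 0.4191563
uc = sqrt(0.1598493^2 + 0.30904396^2 + 0.43600917^2 + 0.4191563^2) = 0.69775065
U = k * uc = 2.58 * 0.69775065
U = 1.8002

1.8002


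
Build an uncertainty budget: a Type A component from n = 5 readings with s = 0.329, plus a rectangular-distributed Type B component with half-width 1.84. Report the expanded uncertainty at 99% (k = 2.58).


u_A = s / sqrt(n) = 0.329 / sqrt(5) = 0.14713327
u_B = half_width / sqrt(3) = 1.84 / sqrt(3) = 1.0623245
uc = sqrt(u_A^2 + u_B^2) = sqrt(0.14713327^2 + 1.0623245^2) = 1.0724652
U = k * uc = 2.58 * 1.0724652
U = 2.7670

2.7670


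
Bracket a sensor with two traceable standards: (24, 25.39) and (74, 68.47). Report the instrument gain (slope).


slope = (y2 - y1) / (x2 - x1)
= (68.47 - 25.39) / (74 - 24)
= 43.0800 / 50
= 0.8616

0.8616


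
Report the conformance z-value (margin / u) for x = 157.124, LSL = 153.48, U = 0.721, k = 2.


u = U / k = 0.721 / 2 = 0.3605
margin = |LSL - x| = |153.48 - 157.124| = 3.644
z = margin / u = 3.644 / 0.3605
z = 10.1082

10.1082


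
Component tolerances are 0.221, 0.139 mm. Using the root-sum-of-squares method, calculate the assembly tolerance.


RSS = sqrt(0.221^2 + 0.139^2)
= sqrt(0.068162)
= 0.2611

0.2611


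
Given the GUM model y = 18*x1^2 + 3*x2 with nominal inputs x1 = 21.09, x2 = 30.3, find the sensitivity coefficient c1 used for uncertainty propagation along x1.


y = 18*x1^2 + 3*x2
dy/dx1 = 2*18*x1
Evaluate at x1 = 21.09: c1 = 36 * 21.09
c1 = 759.2400

759.2400


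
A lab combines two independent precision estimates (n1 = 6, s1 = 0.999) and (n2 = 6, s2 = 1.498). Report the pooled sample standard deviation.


s_p = sqrt(((n1-1)*s1^2 + (n2-1)*s2^2) / (n1+n2-2))
numerator = (6-1)*0.999^2 + (6-1)*1.498^2 = 4.990005 + 11.22002 = 16.210025
denominator = 6 + 6 - 2 = 10
s_p^2 = 16.210025 / 10 = 1.6210025
s_p = sqrt(1.6210025) = 1.2732

1.2732


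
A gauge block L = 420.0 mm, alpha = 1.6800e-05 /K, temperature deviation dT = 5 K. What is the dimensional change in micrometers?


dL = L * alpha * dT
= 420.0 * 1.6800e-05 * 5
= 0.0352800 mm
dL_um = 0.0352800 * 1000 = 35.2800 um

35.2800


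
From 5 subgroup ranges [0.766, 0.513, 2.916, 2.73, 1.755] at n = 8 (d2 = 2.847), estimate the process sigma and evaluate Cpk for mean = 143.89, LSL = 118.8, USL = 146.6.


R_bar = (0.766 + 0.513 + 2.916 + 2.73 + 1.755) / 5 = 1.736
sigma = R_bar / d2 = 1.736 / 2.847 = 0.60976466
Cp = (USL - LSL)/(6*sigma) = (146.6 - 118.8)/(6*0.60976466) = 7.5986
Cpu = (146.6 - 143.89)/(3*0.60976466) = 1.4814
Cpl = (143.89 - 118.8)/(3*0.60976466) = 13.7157
Cpk = min(Cpu, Cpl) = 1.4814

1.4814


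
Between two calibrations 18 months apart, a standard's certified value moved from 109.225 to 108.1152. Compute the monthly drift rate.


rate = (v2 - v1) / months
= (108.1152 - 109.225) / 18
= -1.1098 / 18
= -0.0617

-0.0617


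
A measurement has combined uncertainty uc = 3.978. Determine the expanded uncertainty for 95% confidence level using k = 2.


U = k * uc
U = 2 * 3.978
U = 7.9560

7.9560


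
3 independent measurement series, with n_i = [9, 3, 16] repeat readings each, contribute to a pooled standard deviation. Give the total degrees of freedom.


nu = sum_i (n_i - 1)
nu = ((9 - 1) + (3 - 1) + (16 - 1))
nu = 8 + 2 + 15
nu = 25

25


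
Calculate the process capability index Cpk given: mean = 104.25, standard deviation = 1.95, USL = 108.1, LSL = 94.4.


Cpu = (USL - mean) / (3*sigma) = (108.1 - 104.25) / (3*1.95) = 0.6581
Cpl = (mean - LSL) / (3*sigma) = (104.25 - 94.4) / (3*1.95) = 1.6838
Cpk = min(Cpu, Cpl) = 0.6581

0.6581


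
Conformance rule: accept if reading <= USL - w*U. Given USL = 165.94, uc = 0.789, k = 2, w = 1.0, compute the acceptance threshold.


U = k * uc = 2 * 0.789 = 1.578
guard band g = w * U = 1.0 * 1.578 = 1.578
AL = USL - g = 165.94 - 1.578
AL = 164.3620

164.3620


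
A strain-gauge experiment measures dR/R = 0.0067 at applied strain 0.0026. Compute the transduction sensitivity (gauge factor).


GF = (dR/R) / epsilon
= 0.0067 / 0.0026
= 2.5769

2.5769


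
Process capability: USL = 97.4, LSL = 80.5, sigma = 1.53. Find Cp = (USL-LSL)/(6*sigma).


Cp = (USL - LSL) / (6 * sigma)
= (97.4 - 80.5) / (6 * 1.53)
= 16.9000 / 9.1800
= 1.8410

1.8410


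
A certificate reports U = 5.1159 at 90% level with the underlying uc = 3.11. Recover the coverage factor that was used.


k = U / uc
k = 5.1159 / 3.11
k = 1.645

1.645


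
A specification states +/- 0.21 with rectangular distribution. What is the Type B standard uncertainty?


u_B = half_width / sqrt(3)
u_B = 0.21 / 1.7320508
u_B = 0.1212

0.1212


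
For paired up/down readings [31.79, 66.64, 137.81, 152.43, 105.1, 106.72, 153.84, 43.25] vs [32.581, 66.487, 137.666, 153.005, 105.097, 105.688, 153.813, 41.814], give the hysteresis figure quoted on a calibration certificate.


|31.79 - 32.581| = 0.7910
|66.64 - 66.487| = 0.1530
|137.81 - 137.666| = 0.1440
|152.43 - 153.005| = 0.5750
|105.1 - 105.097| = 0.0030
|106.72 - 105.688| = 1.0320
|153.84 - 153.813| = 0.0270
|43.25 - 41.814| = 1.4360
hysteresis = max(diffs) = 1.4360

1.4360


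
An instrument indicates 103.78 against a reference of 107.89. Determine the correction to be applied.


Correction = standard - reading
= 107.89 - 103.78
= 4.1100

4.1100


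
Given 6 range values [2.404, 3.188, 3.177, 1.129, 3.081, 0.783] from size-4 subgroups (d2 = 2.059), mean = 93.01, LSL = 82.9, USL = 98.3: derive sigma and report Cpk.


R_bar = (2.404 + 3.188 + 3.177 + 1.129 + 3.081 + 0.783) / 6 = 2.2936667
sigma = R_bar / d2 = 2.2936667 / 2.059 = 1.1139712
Cp = (USL - LSL)/(6*sigma) = (98.3 - 82.9)/(6*1.1139712) = 2.3041
Cpu = (98.3 - 93.01)/(3*1.1139712) = 1.5829
Cpl = (93.01 - 82.9)/(3*1.1139712) = 3.0252
Cpk = min(Cpu, Cpl) = 1.5829

1.5829


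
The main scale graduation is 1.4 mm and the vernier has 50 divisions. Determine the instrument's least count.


LC = MSD / n_div
= 1.4 / 50
= 0.0280

0.0280


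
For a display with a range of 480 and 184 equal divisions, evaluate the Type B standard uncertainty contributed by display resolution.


resolution = range / divisions
resolution = 480 / 184 = 2.6086957
u_res = resolution / (2*sqrt(3))
u_res = 2.6086957 / 3.4641016
u_res = 0.7531

0.7531


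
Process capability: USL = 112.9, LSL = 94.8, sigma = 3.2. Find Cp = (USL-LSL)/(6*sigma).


Cp = (USL - LSL) / (6 * sigma)
= (112.9 - 94.8) / (6 * 3.2)
= 18.1000 / 19.2000
= 0.9427

0.9427


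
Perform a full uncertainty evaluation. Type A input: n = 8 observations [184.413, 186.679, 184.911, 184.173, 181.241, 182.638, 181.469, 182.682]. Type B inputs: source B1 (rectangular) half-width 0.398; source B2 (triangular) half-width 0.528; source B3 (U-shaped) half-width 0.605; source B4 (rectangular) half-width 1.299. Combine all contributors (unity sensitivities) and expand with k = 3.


mean = (184.413 + 186.679 + 184.911 + 184.173 + 181.241 + 182.638 + 181.469 + 182.682) / 8 = 183.52575
s = sqrt(sum((x - mean)^2)/(n-1)) = 1.8523485
u_A = s / sqrt(n) = 1.8523485 / sqrt(8) = 0.65490409
u_B1 = 0.398 / sqrt(3) = 0.22978541
u_B2 = 0.528 / sqrt(6) = 0.2155551
u_B3 = 0.605 / sqrt(2) = 0.4277996
u_B4 = 1.299 / sqrt(3) = 0.749978
uc = sqrt(0.65490409^2 + 0.22978541^2 + 0.2155551^2 + 0.4277996^2 + 0.749978^2) = 1.1285585
U = k * uc = 3 * 1.1285585
U = 3.3857

3.3857


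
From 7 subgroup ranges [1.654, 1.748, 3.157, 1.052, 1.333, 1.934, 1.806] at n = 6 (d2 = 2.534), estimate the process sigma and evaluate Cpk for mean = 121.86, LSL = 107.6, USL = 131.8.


R_bar = (1.654 + 1.748 + 3.157 + 1.052 + 1.333 + 1.934 + 1.806) / 7 = 1.812
sigma = R_bar / d2 = 1.812 / 2.534 = 0.71507498
Cp = (USL - LSL)/(6*sigma) = (131.8 - 107.6)/(6*0.71507498) = 5.6404
Cpu = (131.8 - 121.86)/(3*0.71507498) = 4.6335
Cpl = (121.86 - 107.6)/(3*0.71507498) = 6.6473
Cpk = min(Cpu, Cpl) = 4.6335

4.6335


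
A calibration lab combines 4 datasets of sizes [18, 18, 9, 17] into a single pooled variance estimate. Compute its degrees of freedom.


nu = sum_i (n_i - 1)
nu = ((18 - 1) + (18 - 1) + (9 - 1) + (17 - 1))
nu = 17 + 17 + 8 + 16
nu = 58

58


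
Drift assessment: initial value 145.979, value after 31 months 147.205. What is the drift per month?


rate = (v2 - v1) / months
= (147.205 - 145.979) / 31
= 1.2260 / 31
= 0.0395

0.0395


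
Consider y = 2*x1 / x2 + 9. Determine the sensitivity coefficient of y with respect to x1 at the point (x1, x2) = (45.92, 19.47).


y = 2*x1 / x2 + 9
dy/dx1 = 2/x2
Evaluate at x2 = 19.47: c1 = 2 / 19.47
c1 = 0.1027

0.1027


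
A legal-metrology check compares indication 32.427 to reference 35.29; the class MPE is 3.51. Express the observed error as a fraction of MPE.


e = indication - reference = 32.427 - 35.29 = -2.8630
|e| = 2.8630
ratio = |e| / MPE = 2.8630 / 3.51
ratio = 0.8157

0.8157


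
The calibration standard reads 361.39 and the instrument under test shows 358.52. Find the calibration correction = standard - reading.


Correction = standard - reading
= 361.39 - 358.52
= 2.8700

2.8700


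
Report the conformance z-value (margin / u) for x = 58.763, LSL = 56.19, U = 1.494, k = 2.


u = U / k = 1.494 / 2 = 0.747
margin = |LSL - x| = |56.19 - 58.763| = 2.573
z = margin / u = 2.573 / 0.747
z = 3.4444

3.4444


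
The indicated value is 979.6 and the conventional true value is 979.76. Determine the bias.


Systematic error = measured - true
= 979.6 - 979.76
= -0.1600

-0.1600


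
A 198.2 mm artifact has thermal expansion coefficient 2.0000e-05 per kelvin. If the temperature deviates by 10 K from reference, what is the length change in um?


dL = L * alpha * dT
= 198.2 * 2.0000e-05 * 10
= 0.0396400 mm
dL_um = 0.0396400 * 1000 = 39.6400 um

39.6400


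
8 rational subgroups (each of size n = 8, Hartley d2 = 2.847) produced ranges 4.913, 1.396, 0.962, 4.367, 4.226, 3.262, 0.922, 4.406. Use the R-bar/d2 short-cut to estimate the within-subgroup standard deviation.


R_bar = (4.913 + 1.396 + 0.962 + 4.367 + 4.226 + 3.262 + 0.922 + 4.406) / 8
R_bar = 24.454 / 8 = 3.05675
sigma_hat = R_bar / d2 = 3.05675 / 2.847 = 1.0737

1.0737


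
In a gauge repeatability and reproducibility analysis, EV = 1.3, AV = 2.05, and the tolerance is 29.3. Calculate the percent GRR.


GRR = sqrt(EV^2 + AV^2) = sqrt(1.3^2 + 2.05^2) = 2.4274472
%GRR = GRR / tol * 100 = 2.4274472 / 29.3 * 100
%GRR = 8.2848

8.2848


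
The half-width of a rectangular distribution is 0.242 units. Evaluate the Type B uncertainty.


u_B = half_width / sqrt(3)
u_B = 0.242 / 1.7320508
u_B = 0.1397

0.1397


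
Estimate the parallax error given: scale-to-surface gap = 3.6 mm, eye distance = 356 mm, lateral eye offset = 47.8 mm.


error = h * offset / d
= 3.6 * 47.8 / 356
= 0.4834

0.4834


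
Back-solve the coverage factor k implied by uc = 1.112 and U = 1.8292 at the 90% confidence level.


k = U / uc
k = 1.8292 / 1.112
k = 1.645

1.645


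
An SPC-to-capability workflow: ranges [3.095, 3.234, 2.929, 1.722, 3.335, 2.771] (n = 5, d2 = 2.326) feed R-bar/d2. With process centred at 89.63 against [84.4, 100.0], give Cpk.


R_bar = (3.095 + 3.234 + 2.929 + 1.722 + 3.335 + 2.771) / 6 = 2.8476667
sigma = R_bar / d2 = 2.8476667 / 2.326 = 1.2242763
Cp = (USL - LSL)/(6*sigma) = (100.0 - 84.4)/(6*1.2242763) = 2.1237
Cpu = (100.0 - 89.63)/(3*1.2242763) = 2.8234
Cpl = (89.63 - 84.4)/(3*1.2242763) = 1.4240
Cpk = min(Cpu, Cpl) = 1.4240

1.4240


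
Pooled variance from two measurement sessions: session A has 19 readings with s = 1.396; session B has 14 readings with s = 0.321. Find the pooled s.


s_p = sqrt(((n1-1)*s1^2 + (n2-1)*s2^2) / (n1+n2-2))
numerator = (19-1)*1.396^2 + (14-1)*0.321^2 = 35.078688 + 1.339533 = 36.418221
denominator = 19 + 14 - 2 = 31
s_p^2 = 36.418221 / 31 = 1.1747813
s_p = sqrt(1.1747813) = 1.0839

1.0839


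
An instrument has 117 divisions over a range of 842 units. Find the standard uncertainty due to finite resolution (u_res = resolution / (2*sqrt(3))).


resolution = range / divisions
resolution = 842 / 117 = 7.1965812
u_res = resolution / (2*sqrt(3))
u_res = 7.1965812 / 3.4641016
u_res = 2.0775

2.0775


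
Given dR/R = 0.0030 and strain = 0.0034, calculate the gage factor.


GF = (dR/R) / epsilon
= 0.0030 / 0.0034
= 0.8824

0.8824


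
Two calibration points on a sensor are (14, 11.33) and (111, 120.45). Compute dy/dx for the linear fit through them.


slope = (y2 - y1) / (x2 - x1)
= (120.45 - 11.33) / (111 - 14)
= 109.1200 / 97
= 1.1249

1.1249


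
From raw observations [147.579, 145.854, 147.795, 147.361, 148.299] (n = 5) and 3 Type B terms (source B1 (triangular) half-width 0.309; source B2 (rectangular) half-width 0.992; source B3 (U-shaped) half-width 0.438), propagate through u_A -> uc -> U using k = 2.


mean = (147.579 + 145.854 + 147.795 + 147.361 + 148.299) / 5 = 147.3776
s = sqrt(sum((x - mean)^2)/(n-1)) = 0.91997217
u_A = s / sqrt(n) = 0.91997217 / sqrt(5) = 0.41142406
u_B1 = 0.309 / sqrt(6) = 0.12614872
u_B2 = 0.992 / sqrt(3) = 0.57273147
u_B3 = 0.438 / sqrt(2) = 0.30971277
uc = sqrt(0.41142406^2 + 0.12614872^2 + 0.57273147^2 + 0.30971277^2) = 0.78046563
U = k * uc = 2 * 0.78046563
U = 1.5609

1.5609


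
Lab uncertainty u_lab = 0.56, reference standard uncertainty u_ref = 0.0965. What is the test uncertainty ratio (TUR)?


TUR = u_lab / u_ref
= 0.56 / 0.0965
= 5.8031

5.8031


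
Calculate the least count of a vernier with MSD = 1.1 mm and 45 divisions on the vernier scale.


LC = MSD / n_div
= 1.1 / 45
= 0.0244

0.0244


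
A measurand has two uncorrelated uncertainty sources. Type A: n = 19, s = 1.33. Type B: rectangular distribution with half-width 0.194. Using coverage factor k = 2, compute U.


u_A = s / sqrt(n) = 1.33 / sqrt(19) = 0.30512293
u_B = half_width / sqrt(3) = 0.194 / sqrt(3) = 0.11200595
uc = sqrt(u_A^2 + u_B^2) = sqrt(0.30512293^2 + 0.11200595^2) = 0.32503128
U = k * uc = 2 * 0.32503128
U = 0.6501

0.6501


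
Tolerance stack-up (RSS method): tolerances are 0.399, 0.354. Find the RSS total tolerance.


RSS = sqrt(0.399^2 + 0.354^2)
= sqrt(0.284517)
= 0.5334

0.5334


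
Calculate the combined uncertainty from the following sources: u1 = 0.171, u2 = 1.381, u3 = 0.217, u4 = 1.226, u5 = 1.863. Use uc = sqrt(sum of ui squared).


uc = sqrt(0.171^2 + 1.381^2 + 0.217^2 + 1.226^2 + 1.863^2)
uc = sqrt(6.957336)
uc = 2.6377

2.6377


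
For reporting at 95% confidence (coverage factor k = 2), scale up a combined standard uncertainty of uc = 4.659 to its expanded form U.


U = k * uc
U = 2 * 4.659
U = 9.3180

9.3180


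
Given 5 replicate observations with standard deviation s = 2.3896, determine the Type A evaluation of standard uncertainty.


u_A = s / sqrt(n)
u_A = 2.3896 / sqrt(5)
u_A = 2.3896 / 2.236068
u_A = 1.0687

1.0687


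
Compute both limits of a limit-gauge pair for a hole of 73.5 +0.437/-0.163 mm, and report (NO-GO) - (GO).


GO = nominal - lower_tol (smallest hole = maximum material condition)
GO = 73.5 - 0.163 = 73.337
NO-GO = nominal + upper_tol (largest hole = least material condition)
NO-GO = 73.5 + 0.437 = 73.937
spread = NO-GO - GO = 73.937 - 73.337 = 0.6000

0.6000


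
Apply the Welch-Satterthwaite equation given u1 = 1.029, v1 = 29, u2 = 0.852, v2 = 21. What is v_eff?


uc = sqrt(u1^2 + u2^2) = sqrt(1.029^2 + 0.852^2) = 1.3359435
v_eff = uc^4 / (u1^4/v1 + u2^4/v2)
= 1.3359435^4 / (1.029^4/29 + 0.852^4/21)
= 3.1853148 / 0.063752367
v_eff = 49.9639

49.9639


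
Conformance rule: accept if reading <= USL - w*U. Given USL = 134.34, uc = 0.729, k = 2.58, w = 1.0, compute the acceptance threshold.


U = k * uc = 2.58 * 0.729 = 1.88082
guard band g = w * U = 1.0 * 1.88082 = 1.88082
AL = USL - g = 134.34 - 1.88082
AL = 132.4592

132.4592


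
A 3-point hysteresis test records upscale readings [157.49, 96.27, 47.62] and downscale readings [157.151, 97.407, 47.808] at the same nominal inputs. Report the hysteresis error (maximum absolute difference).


|157.49 - 157.151| = 0.3390
|96.27 - 97.407| = 1.1370
|47.62 - 47.808| = 0.1880
hysteresis = max(diffs) = 1.1370

1.1370


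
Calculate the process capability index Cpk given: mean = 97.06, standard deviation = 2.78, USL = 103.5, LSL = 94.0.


Cpu = (USL - mean) / (3*sigma) = (103.5 - 97.06) / (3*2.78) = 0.7722
Cpl = (mean - LSL) / (3*sigma) = (97.06 - 94.0) / (3*2.78) = 0.3669
Cpk = min(Cpu, Cpl) = 0.3669

0.3669


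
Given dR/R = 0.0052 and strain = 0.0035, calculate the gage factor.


GF = (dR/R) / epsilon
= 0.0052 / 0.0035
= 1.4857

1.4857


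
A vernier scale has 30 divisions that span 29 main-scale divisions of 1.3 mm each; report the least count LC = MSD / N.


LC = MSD / n_div
= 1.3 / 30
= 0.0433

0.0433


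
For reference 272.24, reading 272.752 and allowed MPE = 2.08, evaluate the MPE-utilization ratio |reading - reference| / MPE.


e = indication - reference = 272.752 - 272.24 = 0.5120
|e| = 0.5120
ratio = |e| / MPE = 0.5120 / 2.08
ratio = 0.2462

0.2462


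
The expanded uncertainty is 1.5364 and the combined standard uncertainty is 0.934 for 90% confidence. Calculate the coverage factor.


k = U / uc
k = 1.5364 / 0.934
k = 1.645

1.645


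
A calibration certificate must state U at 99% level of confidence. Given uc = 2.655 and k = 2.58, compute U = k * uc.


U = k * uc
U = 2.58 * 2.655
U = 6.8499

6.8499


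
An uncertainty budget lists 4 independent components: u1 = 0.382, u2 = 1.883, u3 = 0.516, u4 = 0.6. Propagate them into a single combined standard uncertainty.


uc = sqrt(0.382^2 + 1.883^2 + 0.516^2 + 0.6^2)
uc = sqrt(4.317869)
uc = 2.0779

2.0779


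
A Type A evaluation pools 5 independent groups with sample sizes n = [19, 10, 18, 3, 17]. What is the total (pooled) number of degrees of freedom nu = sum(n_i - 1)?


nu = sum_i (n_i - 1)
nu = ((19 - 1) + (10 - 1) + (18 - 1) + (3 - 1) + (17 - 1))
nu = 18 + 9 + 17 + 2 + 16
nu = 62

62


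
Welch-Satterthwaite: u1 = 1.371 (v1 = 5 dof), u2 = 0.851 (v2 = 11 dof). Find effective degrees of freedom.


uc = sqrt(u1^2 + u2^2) = sqrt(1.371^2 + 0.851^2) = 1.6136425
v_eff = uc^4 / (u1^4/v1 + u2^4/v2)
= 1.6136425^4 / (1.371^4/5 + 0.851^4/11)
= 6.7799938 / 0.75428888
v_eff = 8.9886

8.9886


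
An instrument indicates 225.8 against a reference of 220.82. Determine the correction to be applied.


Correction = standard - reading
= 220.82 - 225.8
= -4.9800

-4.9800


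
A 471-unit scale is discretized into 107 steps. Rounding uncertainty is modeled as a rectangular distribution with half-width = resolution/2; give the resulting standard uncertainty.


resolution = range / divisions
resolution = 471 / 107 = 4.4018692
u_res = resolution / (2*sqrt(3))
u_res = 4.4018692 / 3.4641016
u_res = 1.2707

1.2707


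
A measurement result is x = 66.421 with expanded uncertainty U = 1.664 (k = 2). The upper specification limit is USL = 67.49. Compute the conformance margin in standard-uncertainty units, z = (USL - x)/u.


u = U / k = 1.664 / 2 = 0.832
margin = |USL - x| = |67.49 - 66.421| = 1.069
z = margin / u = 1.069 / 0.832
z = 1.2849

1.2849


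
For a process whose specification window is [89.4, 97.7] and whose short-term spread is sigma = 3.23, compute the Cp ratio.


Cp = (USL - LSL) / (6 * sigma)
= (97.7 - 89.4) / (6 * 3.23)
= 8.3000 / 19.3800
= 0.4283

0.4283


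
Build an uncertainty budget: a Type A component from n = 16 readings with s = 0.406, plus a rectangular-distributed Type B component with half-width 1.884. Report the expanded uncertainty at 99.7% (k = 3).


u_A = s / sqrt(n) = 0.406 / sqrt(16) = 0.1015
u_B = half_width / sqrt(3) = 1.884 / sqrt(3) = 1.0877279
uc = sqrt(u_A^2 + u_B^2) = sqrt(0.1015^2 + 1.0877279^2) = 1.0924533
U = k * uc = 3 * 1.0924533
U = 3.2774

3.2774


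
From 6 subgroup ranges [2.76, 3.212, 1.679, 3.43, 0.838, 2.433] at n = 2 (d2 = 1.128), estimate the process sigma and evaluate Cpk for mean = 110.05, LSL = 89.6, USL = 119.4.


R_bar = (2.76 + 3.212 + 1.679 + 3.43 + 0.838 + 2.433) / 6 = 2.392
sigma = R_bar / d2 = 2.392 / 1.128 = 2.1205674
Cp = (USL - LSL)/(6*sigma) = (119.4 - 89.6)/(6*2.1205674) = 2.3421
Cpu = (119.4 - 110.05)/(3*2.1205674) = 1.4697
Cpl = (110.05 - 89.6)/(3*2.1205674) = 3.2145
Cpk = min(Cpu, Cpl) = 1.4697

1.4697


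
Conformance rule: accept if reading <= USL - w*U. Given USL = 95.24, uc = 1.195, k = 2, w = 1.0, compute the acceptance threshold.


U = k * uc = 2 * 1.195 = 2.39
guard band g = w * U = 1.0 * 2.39 = 2.39
AL = USL - g = 95.24 - 2.39
AL = 92.8500

92.8500


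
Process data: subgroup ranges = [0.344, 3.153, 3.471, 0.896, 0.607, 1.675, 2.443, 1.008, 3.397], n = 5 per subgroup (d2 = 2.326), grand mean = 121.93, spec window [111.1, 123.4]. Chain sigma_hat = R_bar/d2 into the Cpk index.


R_bar = (0.344 + 3.153 + 3.471 + 0.896 + 0.607 + 1.675 + 2.443 + 1.008 + 3.397) / 9 = 1.8882222
sigma = R_bar / d2 = 1.8882222 / 2.326 = 0.81178942
Cp = (USL - LSL)/(6*sigma) = (123.4 - 111.1)/(6*0.81178942) = 2.5253
Cpu = (123.4 - 121.93)/(3*0.81178942) = 0.6036
Cpl = (121.93 - 111.1)/(3*0.81178942) = 4.4470
Cpk = min(Cpu, Cpl) = 0.6036

0.6036


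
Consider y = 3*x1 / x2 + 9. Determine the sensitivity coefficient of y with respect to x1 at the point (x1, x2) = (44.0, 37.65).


y = 3*x1 / x2 + 9
dy/dx1 = 3/x2
Evaluate at x2 = 37.65: c1 = 3 / 37.65
c1 = 0.0797

0.0797


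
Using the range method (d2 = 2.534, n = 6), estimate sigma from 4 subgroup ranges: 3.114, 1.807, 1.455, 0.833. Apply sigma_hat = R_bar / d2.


R_bar = (3.114 + 1.807 + 1.455 + 0.833) / 4
R_bar = 7.209 / 4 = 1.80225
sigma_hat = R_bar / d2 = 1.80225 / 2.534 = 0.7112

0.7112


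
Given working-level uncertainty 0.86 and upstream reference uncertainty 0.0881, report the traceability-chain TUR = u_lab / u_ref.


TUR = u_lab / u_ref
= 0.86 / 0.0881
= 9.7616

9.7616


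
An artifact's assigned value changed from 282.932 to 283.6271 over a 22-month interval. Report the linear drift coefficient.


rate = (v2 - v1) / months
= (283.6271 - 282.932) / 22
= 0.6951 / 22
= 0.0316

0.0316


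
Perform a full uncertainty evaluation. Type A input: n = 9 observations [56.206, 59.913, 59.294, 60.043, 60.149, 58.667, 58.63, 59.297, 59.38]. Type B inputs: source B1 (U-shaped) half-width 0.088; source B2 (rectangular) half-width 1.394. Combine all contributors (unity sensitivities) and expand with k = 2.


mean = (56.206 + 59.913 + 59.294 + 60.043 + 60.149 + 58.667 + 58.63 + 59.297 + 59.38) / 9 = 59.06433333
s = sqrt(sum((x - mean)^2)/(n-1)) = 1.2029983
u_A = s / sqrt(n) = 1.2029983 / sqrt(9) = 0.40099943
u_B1 = 0.088 / sqrt(2) = 0.062225397
u_B2 = 1.394 / sqrt(3) = 0.80482628
uc = sqrt(0.40099943^2 + 0.062225397^2 + 0.80482628^2) = 0.90134227
U = k * uc = 2 * 0.90134227
U = 1.8027

1.8027


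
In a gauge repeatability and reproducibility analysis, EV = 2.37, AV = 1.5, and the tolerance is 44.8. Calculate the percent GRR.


GRR = sqrt(EV^2 + AV^2) = sqrt(2.37^2 + 1.5^2) = 2.8047995
%GRR = GRR / tol * 100 = 2.8047995 / 44.8 * 100
%GRR = 6.2607

6.2607


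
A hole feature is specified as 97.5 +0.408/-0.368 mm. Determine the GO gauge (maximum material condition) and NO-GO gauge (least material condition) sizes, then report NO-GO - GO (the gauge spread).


GO = nominal - lower_tol (smallest hole = maximum material condition)
GO = 97.5 - 0.368 = 97.132
NO-GO = nominal + upper_tol (largest hole = least material condition)
NO-GO = 97.5 + 0.408 = 97.908
spread = NO-GO - GO = 97.908 - 97.132 = 0.7760

0.7760
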